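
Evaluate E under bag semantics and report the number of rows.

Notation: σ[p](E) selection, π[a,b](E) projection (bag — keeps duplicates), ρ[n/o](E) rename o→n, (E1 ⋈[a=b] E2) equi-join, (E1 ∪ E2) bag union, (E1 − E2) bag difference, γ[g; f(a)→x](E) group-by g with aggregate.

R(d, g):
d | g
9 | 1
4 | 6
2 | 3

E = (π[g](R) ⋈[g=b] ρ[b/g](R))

Row counts bottom-up:
  R → 3
  π[g](R) → 3
  R → 3
  ρ[b/g](R) → 3
  (π[g](R) ⋈[g=b] ρ[b/g](R)) → 3

|E| = 3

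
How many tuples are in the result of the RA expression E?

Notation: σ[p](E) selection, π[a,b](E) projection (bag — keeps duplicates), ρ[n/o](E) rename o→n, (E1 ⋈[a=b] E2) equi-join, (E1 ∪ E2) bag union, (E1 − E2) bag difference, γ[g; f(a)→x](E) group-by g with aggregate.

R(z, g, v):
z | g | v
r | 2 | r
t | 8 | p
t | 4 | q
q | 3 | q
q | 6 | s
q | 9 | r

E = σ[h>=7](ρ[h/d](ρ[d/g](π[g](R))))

Row counts bottom-up:
  R → 6
  π[g](R) → 6
  ρ[d/g](π[g](R)) → 6
  ρ[h/d](ρ[d/g](π[g](R))) → 6
  σ[h>=7](ρ[h/d](ρ[d/g](π[g](R)))) → 2

|E| = 2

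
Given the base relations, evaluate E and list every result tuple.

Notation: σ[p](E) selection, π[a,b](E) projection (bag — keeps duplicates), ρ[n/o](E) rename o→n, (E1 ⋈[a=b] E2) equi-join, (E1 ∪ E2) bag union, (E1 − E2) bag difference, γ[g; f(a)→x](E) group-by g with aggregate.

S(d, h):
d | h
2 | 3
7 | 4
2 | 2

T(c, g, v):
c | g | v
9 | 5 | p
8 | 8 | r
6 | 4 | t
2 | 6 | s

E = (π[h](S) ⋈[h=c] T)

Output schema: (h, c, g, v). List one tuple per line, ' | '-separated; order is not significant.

Subexpression sizes:
  S → 3
  π[h](S) → 3
  T → 4
  (π[h](S) ⋈[h=c] T) → 1

== RESULT ==
h | c | g | v
2 | 2 | 6 | s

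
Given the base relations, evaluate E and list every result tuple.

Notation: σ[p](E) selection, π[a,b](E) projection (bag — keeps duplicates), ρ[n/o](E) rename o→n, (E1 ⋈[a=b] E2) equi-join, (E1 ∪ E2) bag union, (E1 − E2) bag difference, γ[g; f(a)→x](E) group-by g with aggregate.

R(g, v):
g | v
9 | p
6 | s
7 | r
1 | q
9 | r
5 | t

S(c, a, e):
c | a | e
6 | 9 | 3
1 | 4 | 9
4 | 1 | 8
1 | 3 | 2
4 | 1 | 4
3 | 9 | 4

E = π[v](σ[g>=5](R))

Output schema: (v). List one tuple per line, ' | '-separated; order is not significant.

Per-node cardinality:
  R → 6
  σ[g>=5](R) → 5
  π[v](σ[g>=5](R)) → 5

== RESULT ==
v
p
r
r
s
t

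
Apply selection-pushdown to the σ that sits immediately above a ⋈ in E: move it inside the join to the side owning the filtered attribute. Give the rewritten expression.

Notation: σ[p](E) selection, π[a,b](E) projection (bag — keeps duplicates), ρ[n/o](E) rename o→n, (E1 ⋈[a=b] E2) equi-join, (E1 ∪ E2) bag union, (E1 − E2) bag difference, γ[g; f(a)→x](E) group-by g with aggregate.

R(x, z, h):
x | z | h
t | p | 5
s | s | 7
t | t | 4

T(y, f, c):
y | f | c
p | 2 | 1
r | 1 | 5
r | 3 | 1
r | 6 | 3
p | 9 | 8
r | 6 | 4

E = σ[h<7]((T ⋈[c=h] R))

σ filters on h, owned by the right side.
E' = (T ⋈[c=h] σ[h<7](R))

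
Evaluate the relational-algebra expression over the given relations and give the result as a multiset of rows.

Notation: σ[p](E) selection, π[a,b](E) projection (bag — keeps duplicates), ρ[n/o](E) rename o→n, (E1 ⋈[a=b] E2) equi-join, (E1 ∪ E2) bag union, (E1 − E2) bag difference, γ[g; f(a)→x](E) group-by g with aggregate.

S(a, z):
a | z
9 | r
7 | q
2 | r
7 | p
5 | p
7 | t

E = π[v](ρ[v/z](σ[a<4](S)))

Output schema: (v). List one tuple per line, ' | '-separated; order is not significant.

Row counts bottom-up:
  S → 6
  σ[a<4](S) → 1
  ρ[v/z](σ[a<4](S)) → 1
  π[v](ρ[v/z](σ[a<4](S))) → 1

== RESULT ==
v
r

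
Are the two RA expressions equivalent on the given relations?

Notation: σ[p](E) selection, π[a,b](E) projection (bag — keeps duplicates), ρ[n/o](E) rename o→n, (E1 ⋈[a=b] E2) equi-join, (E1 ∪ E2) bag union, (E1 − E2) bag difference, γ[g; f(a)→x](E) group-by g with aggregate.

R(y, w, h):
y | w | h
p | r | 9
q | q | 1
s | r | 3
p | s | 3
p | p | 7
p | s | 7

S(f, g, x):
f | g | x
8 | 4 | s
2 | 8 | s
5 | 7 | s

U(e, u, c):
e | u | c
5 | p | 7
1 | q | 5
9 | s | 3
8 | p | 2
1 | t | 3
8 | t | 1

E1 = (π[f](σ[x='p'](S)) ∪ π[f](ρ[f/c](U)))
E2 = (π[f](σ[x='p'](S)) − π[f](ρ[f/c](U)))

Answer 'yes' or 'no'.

E1 subexpression sizes:
  S → 3
  σ[x='p'](S) → 0
  π[f](σ[x='p'](S)) → 0
  U → 6
  ρ[f/c](U) → 6
  π[f](ρ[f/c](U)) → 6
  (π[f](σ[x='p'](S)) ∪ π[f](ρ[f/c](U))) → 6
E2 subexpression sizes:
  S → 3
  σ[x='p'](S) → 0
  π[f](σ[x='p'](S)) → 0
  U → 6
  ρ[f/c](U) → 6
  π[f](ρ[f/c](U)) → 6
  (π[f](σ[x='p'](S)) − π[f](ρ[f/c](U))) → 0

E1 result:
f
1
2
3
3
5
7
E2 result:
f
(0 rows)
Witness: (1,) appears 1× in E1 but 0× in E2.

no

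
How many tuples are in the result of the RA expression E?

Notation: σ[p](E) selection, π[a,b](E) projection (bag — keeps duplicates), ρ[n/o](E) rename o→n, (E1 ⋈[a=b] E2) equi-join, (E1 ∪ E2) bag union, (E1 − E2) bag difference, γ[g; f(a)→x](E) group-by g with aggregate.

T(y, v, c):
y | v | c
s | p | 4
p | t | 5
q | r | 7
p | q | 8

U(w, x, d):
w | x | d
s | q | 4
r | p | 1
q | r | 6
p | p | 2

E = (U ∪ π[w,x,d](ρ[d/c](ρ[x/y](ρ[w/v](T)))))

Subexpression sizes:
  U → 4
  T → 4
  ρ[w/v](T) → 4
  ρ[x/y](ρ[w/v](T)) → 4
  ρ[d/c](ρ[x/y](ρ[w/v](T))) → 4
  π[w,x,d](ρ[d/c](ρ[x/y](ρ[w/v](T)))) → 4
  (U ∪ π[w,x,d](ρ[d/c](ρ[x/y](ρ[w/v](T))))) → 8

|E| = 8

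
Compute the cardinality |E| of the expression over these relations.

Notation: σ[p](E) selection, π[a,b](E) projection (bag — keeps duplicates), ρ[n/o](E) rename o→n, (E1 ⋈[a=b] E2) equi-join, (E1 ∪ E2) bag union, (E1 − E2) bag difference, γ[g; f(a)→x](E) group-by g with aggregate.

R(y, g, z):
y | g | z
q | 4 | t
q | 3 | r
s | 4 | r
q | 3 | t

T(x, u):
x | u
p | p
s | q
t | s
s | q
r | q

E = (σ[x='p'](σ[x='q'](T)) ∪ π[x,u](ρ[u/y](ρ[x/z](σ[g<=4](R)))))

Row counts bottom-up:
  T → 5
  σ[x='q'](T) → 0
  σ[x='p'](σ[x='q'](T)) → 0
  R → 4
  σ[g<=4](R) → 4
  ρ[x/z](σ[g<=4](R)) → 4
  ρ[u/y](ρ[x/z](σ[g<=4](R))) → 4
  π[x,u](ρ[u/y](ρ[x/z](σ[g<=4](R)))) → 4
  (σ[x='p'](σ[x='q'](T)) ∪ π[x,u](ρ[u/y](ρ[x/z](σ[g<=4](R))))) → 4

|E| = 4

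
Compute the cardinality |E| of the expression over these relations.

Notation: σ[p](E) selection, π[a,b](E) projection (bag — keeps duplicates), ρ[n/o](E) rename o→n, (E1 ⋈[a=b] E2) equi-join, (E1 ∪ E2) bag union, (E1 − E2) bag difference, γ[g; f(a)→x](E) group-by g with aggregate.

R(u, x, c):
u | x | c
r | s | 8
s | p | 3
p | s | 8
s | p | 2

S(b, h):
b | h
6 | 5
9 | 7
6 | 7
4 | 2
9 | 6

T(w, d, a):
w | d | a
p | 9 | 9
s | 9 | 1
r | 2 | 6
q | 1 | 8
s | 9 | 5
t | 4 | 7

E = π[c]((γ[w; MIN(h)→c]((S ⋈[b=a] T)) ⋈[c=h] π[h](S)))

Stepwise |·|:
  S → 5
  T → 6
  (S ⋈[b=a] T) → 4
  γ[w; MIN(h)→c]((S ⋈[b=a] T)) → 2
  S → 5
  π[h](S) → 5
  (γ[w; MIN(h)→c]((S ⋈[b=a] T)) ⋈[c=h] π[h](S)) → 2
  π[c]((γ[w; MIN(h)→c]((S ⋈[b=a] T)) ⋈[c=h] π[h](S))) → 2

|E| = 2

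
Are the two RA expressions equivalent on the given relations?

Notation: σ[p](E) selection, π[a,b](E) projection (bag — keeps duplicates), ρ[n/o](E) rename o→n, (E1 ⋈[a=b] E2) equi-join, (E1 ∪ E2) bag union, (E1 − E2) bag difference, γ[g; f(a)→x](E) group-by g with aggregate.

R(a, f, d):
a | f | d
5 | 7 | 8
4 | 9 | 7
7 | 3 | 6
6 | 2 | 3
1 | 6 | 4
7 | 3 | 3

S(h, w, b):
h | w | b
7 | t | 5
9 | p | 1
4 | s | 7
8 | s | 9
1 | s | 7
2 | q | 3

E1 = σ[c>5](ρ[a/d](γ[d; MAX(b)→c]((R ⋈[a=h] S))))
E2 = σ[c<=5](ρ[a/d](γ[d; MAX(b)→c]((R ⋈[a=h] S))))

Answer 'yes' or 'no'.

E1 per-node cardinality:
  R → 6
  S → 6
  (R ⋈[a=h] S) → 4
  γ[d; MAX(b)→c]((R ⋈[a=h] S)) → 4
  ρ[a/d](γ[d; MAX(b)→c]((R ⋈[a=h] S))) → 4
  σ[c>5](ρ[a/d](γ[d; MAX(b)→c]((R ⋈[a=h] S)))) → 2
E2 per-node cardinality:
  R → 6
  S → 6
  (R ⋈[a=h] S) → 4
  γ[d; MAX(b)→c]((R ⋈[a=h] S)) → 4
  ρ[a/d](γ[d; MAX(b)→c]((R ⋈[a=h] S))) → 4
  σ[c<=5](ρ[a/d](γ[d; MAX(b)→c]((R ⋈[a=h] S)))) → 2

E1 result:
a | c
4 | 7
7 | 7
E2 result:
a | c
3 | 5
6 | 5
Witness: (3, 5) appears 0× in E1 but 1× in E2.

no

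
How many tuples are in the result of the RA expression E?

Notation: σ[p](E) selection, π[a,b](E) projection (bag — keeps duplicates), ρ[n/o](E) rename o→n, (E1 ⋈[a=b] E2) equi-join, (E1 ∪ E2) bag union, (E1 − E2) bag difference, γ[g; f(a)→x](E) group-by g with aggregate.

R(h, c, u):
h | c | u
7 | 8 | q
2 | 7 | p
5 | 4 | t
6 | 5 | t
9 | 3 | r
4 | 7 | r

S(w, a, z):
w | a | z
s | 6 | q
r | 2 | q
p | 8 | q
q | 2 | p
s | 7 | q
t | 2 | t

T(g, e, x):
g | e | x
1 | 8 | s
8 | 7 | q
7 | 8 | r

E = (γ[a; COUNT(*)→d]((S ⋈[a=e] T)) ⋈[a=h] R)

Subexpression sizes:
  S → 6
  T → 3
  (S ⋈[a=e] T) → 3
  γ[a; COUNT(*)→d]((S ⋈[a=e] T)) → 2
  R → 6
  (γ[a; COUNT(*)→d]((S ⋈[a=e] T)) ⋈[a=h] R) → 1

|E| = 1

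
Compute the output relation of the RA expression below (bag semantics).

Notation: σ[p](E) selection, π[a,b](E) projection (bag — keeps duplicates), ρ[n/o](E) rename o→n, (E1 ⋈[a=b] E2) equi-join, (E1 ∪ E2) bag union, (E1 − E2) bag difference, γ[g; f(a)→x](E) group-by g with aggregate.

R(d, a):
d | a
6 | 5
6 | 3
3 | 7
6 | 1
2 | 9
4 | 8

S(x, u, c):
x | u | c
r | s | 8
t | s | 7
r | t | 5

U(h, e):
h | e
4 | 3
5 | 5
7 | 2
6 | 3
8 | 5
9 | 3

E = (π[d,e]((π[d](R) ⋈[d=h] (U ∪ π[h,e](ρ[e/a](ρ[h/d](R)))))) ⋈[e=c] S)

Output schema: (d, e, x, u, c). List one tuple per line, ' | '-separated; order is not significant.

Row counts bottom-up:
  R → 6
  π[d](R) → 6
  U → 6
  R → 6
  ρ[h/d](R) → 6
  ρ[e/a](ρ[h/d](R)) → 6
  π[h,e](ρ[e/a](ρ[h/d](R))) → 6
  (U ∪ π[h,e](ρ[e/a](ρ[h/d](R)))) → 12
  (π[d](R) ⋈[d=h] (U ∪ π[h,e](ρ[e/a](ρ[h/d](R))))) → 16
  π[d,e]((π[d](R) ⋈[d=h] (U ∪ π[h,e](ρ[e/a](ρ[h/d](R)))))) → 16
  S → 3
  (π[d,e]((π[d](R) ⋈[d=h] (U ∪ π[h,e](ρ[e/a](ρ[h/d](R)))))) ⋈[e=c] S) → 5

== RESULT ==
d | e | x | u | c
3 | 7 | t | s | 7
4 | 8 | r | s | 8
6 | 5 | r | t | 5
6 | 5 | r | t | 5
6 | 5 | r | t | 5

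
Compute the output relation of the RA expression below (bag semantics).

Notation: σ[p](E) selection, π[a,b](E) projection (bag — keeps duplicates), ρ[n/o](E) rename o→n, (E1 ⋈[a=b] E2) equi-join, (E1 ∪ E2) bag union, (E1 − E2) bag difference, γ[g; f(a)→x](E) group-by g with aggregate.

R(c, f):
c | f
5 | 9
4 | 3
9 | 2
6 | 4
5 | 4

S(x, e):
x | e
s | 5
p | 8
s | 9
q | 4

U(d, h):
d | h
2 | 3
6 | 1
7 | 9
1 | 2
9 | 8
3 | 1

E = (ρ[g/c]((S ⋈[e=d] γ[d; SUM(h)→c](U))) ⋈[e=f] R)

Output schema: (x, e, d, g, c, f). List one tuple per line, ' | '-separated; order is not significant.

Row counts bottom-up:
  S → 4
  U → 6
  γ[d; SUM(h)→c](U) → 6
  (S ⋈[e=d] γ[d; SUM(h)→c](U)) → 1
  ρ[g/c]((S ⋈[e=d] γ[d; SUM(h)→c](U))) → 1
  R → 5
  (ρ[g/c]((S ⋈[e=d] γ[d; SUM(h)→c](U))) ⋈[e=f] R) → 1

== RESULT ==
x | e | d | g | c | f
s | 9 | 9 | 8 | 5 | 9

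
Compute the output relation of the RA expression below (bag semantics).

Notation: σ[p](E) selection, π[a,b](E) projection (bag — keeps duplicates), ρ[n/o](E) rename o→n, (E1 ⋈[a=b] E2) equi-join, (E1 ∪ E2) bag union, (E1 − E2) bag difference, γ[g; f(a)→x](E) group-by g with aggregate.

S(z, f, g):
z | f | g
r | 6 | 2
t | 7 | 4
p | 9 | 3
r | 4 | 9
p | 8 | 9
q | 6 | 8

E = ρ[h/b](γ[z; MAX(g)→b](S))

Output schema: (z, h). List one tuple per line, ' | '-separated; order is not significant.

Row counts bottom-up:
  S → 6
  γ[z; MAX(g)→b](S) → 4
  ρ[h/b](γ[z; MAX(g)→b](S)) → 4

== RESULT ==
z | h
p | 9
q | 8
r | 9
t | 4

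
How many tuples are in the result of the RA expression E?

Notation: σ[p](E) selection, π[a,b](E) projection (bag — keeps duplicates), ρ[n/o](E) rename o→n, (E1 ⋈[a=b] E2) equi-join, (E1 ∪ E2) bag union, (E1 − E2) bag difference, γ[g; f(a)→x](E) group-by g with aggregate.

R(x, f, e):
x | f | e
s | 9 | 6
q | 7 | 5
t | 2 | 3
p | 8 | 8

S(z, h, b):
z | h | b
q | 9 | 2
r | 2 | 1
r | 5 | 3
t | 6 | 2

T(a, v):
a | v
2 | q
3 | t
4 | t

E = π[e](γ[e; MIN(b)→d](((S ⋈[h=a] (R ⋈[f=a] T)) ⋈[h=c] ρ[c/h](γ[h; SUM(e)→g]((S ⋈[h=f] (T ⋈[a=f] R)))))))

Stepwise |·|:
  S → 4
  R → 4
  T → 3
  (R ⋈[f=a] T) → 1
  (S ⋈[h=a] (R ⋈[f=a] T)) → 1
  S → 4
  T → 3
  R → 4
  (T ⋈[a=f] R) → 1
  (S ⋈[h=f] (T ⋈[a=f] R)) → 1
  γ[h; SUM(e)→g]((S ⋈[h=f] (T ⋈[a=f] R))) → 1
  ρ[c/h](γ[h; SUM(e)→g]((S ⋈[h=f] (T ⋈[a=f] R)))) → 1
  ((S ⋈[h=a] (R ⋈[f=a] T)) ⋈[h=c] ρ[c/h](γ[h; SUM(e)→g]((S ⋈[h=f] (T ⋈[a=f] R))))) → 1
  γ[e; MIN(b)→d](((S ⋈[h=a] (R ⋈[f=a] T)) ⋈[h=c] ρ[c/h](γ[h; SUM(e)→g]((S ⋈[h=f] (T ⋈[a=f] R)))))) → 1
  π[e](γ[e; MIN(b)→d](((S ⋈[h=a] (R ⋈[f=a] T)) ⋈[h=c] ρ[c/h](γ[h; SUM(e)→g]((S ⋈[h=f] (T ⋈[a=f] R))))))) → 1

|E| = 1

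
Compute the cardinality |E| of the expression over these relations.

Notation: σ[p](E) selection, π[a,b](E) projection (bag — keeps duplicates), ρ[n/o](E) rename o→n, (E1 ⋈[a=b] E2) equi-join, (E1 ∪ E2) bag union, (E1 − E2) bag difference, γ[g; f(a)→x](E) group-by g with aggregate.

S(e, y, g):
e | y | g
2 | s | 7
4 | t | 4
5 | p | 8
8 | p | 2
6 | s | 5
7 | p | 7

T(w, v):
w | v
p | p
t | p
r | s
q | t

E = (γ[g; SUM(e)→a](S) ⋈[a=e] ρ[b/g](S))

Stepwise |·|:
  S → 6
  γ[g; SUM(e)→a](S) → 5
  S → 6
  ρ[b/g](S) → 6
  (γ[g; SUM(e)→a](S) ⋈[a=e] ρ[b/g](S)) → 4

|E| = 4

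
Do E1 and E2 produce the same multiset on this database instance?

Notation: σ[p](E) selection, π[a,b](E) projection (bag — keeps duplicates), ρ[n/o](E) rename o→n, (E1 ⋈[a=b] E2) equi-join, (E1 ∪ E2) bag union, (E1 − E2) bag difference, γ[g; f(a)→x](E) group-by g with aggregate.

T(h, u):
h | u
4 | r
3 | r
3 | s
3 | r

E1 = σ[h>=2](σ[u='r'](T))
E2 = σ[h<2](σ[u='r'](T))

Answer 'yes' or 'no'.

E1 row counts bottom-up:
  T → 4
  σ[u='r'](T) → 3
  σ[h>=2](σ[u='r'](T)) → 3
E2 row counts bottom-up:
  T → 4
  σ[u='r'](T) → 3
  σ[h<2](σ[u='r'](T)) → 0

E1 result:
h | u
3 | r
3 | r
4 | r
E2 result:
h | u
(0 rows)
Witness: (4, 'r') appears 1× in E1 but 0× in E2.

no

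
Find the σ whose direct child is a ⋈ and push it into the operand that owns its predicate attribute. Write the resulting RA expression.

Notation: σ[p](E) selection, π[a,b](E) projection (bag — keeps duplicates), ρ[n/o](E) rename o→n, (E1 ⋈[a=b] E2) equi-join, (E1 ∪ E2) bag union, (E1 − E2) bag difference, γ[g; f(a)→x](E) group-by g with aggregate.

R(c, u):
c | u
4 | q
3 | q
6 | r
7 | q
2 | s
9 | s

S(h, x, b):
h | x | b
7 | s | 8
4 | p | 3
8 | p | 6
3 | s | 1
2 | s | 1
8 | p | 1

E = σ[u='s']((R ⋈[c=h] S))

σ filters on u, owned by the left side.
E' = (σ[u='s'](R) ⋈[c=h] S)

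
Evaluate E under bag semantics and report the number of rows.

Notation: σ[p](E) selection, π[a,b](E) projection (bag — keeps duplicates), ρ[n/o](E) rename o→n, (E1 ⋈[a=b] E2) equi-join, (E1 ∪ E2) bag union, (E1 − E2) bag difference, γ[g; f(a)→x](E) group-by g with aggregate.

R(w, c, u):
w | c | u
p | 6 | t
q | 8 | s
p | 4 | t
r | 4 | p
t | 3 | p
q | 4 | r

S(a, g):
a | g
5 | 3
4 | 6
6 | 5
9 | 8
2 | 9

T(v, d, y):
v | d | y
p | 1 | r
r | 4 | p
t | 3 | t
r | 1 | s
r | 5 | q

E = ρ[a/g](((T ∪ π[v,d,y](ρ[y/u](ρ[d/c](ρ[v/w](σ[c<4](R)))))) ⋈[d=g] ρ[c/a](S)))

Stepwise |·|:
  T → 5
  R → 6
  σ[c<4](R) → 1
  ρ[v/w](σ[c<4](R)) → 1
  ρ[d/c](ρ[v/w](σ[c<4](R))) → 1
  ρ[y/u](ρ[d/c](ρ[v/w](σ[c<4](R)))) → 1
  π[v,d,y](ρ[y/u](ρ[d/c](ρ[v/w](σ[c<4](R))))) → 1
  (T ∪ π[v,d,y](ρ[y/u](ρ[d/c](ρ[v/w](σ[c<4](R)))))) → 6
  S → 5
  ρ[c/a](S) → 5
  ((T ∪ π[v,d,y](ρ[y/u](ρ[d/c](ρ[v/w](σ[c<4](R)))))) ⋈[d=g] ρ[c/a](S)) → 3
  ρ[a/g](((T ∪ π[v,d,y](ρ[y/u](ρ[d/c](ρ[v/w](σ[c<4](R)))))) ⋈[d=g] ρ[c/a](S))) → 3

|E| = 3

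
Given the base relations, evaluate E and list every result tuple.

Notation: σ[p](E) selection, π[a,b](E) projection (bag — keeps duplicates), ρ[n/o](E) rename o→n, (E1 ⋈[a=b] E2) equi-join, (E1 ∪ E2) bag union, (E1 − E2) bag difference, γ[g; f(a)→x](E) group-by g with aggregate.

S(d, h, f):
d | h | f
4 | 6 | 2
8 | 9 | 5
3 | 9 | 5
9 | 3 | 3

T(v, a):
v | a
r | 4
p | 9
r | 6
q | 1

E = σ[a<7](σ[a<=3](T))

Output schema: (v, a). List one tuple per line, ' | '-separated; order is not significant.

Row counts bottom-up:
  T → 4
  σ[a<=3](T) → 1
  σ[a<7](σ[a<=3](T)) → 1

== RESULT ==
v | a
q | 1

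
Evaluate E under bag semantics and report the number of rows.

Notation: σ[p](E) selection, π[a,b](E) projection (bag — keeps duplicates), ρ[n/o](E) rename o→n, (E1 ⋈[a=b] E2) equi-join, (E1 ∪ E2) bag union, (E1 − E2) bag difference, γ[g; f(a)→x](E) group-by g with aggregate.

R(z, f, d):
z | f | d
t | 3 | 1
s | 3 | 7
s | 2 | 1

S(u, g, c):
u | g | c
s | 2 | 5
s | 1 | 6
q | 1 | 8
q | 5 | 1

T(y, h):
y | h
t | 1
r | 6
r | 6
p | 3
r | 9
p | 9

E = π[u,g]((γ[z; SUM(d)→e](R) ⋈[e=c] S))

Subexpression sizes:
  R → 3
  γ[z; SUM(d)→e](R) → 2
  S → 4
  (γ[z; SUM(d)→e](R) ⋈[e=c] S) → 2
  π[u,g]((γ[z; SUM(d)→e](R) ⋈[e=c] S)) → 2

|E| = 2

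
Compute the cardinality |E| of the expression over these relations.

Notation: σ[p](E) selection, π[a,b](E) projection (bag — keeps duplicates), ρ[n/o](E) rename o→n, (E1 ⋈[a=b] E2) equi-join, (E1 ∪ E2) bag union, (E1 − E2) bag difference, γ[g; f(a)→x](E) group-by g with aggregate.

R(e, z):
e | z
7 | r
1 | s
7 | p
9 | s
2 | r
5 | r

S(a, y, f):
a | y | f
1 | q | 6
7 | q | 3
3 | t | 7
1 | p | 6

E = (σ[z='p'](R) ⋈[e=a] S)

Row counts bottom-up:
  R → 6
  σ[z='p'](R) → 1
  S → 4
  (σ[z='p'](R) ⋈[e=a] S) → 1

|E| = 1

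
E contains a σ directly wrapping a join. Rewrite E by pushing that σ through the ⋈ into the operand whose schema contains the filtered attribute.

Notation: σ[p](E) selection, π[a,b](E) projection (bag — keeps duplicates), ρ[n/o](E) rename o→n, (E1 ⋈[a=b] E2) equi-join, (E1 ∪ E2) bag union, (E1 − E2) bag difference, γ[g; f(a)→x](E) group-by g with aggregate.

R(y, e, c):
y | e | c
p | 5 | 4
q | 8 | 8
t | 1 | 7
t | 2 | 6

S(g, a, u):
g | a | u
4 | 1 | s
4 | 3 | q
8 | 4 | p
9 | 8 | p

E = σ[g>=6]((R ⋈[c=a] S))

σ filters on g, owned by the right side.
E' = (R ⋈[c=a] σ[g>=6](S))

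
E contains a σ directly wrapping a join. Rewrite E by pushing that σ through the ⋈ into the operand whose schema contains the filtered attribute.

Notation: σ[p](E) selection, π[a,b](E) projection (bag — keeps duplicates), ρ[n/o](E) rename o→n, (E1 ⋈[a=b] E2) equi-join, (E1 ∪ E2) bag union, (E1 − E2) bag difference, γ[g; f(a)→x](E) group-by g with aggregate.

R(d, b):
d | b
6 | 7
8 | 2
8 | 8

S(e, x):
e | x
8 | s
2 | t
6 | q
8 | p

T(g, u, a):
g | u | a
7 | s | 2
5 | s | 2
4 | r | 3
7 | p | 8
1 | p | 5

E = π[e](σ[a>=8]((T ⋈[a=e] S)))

σ filters on a, owned by the left side.
E' = π[e]((σ[a>=8](T) ⋈[a=e] S))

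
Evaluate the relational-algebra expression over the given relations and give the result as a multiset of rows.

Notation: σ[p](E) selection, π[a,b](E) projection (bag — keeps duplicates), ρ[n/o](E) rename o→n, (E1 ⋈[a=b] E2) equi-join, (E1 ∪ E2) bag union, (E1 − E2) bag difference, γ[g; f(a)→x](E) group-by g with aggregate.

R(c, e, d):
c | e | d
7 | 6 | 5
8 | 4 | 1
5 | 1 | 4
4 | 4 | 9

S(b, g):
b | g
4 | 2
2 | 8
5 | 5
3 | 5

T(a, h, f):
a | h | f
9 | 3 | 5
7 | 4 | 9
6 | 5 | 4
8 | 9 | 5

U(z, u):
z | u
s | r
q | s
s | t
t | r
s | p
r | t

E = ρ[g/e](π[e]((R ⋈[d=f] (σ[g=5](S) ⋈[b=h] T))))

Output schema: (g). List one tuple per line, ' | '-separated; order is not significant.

Row counts bottom-up:
  R → 4
  S → 4
  σ[g=5](S) → 2
  T → 4
  (σ[g=5](S) ⋈[b=h] T) → 2
  (R ⋈[d=f] (σ[g=5](S) ⋈[b=h] T)) → 2
  π[e]((R ⋈[d=f] (σ[g=5](S) ⋈[b=h] T))) → 2
  ρ[g/e](π[e]((R ⋈[d=f] (σ[g=5](S) ⋈[b=h] T)))) → 2

== RESULT ==
g
1
6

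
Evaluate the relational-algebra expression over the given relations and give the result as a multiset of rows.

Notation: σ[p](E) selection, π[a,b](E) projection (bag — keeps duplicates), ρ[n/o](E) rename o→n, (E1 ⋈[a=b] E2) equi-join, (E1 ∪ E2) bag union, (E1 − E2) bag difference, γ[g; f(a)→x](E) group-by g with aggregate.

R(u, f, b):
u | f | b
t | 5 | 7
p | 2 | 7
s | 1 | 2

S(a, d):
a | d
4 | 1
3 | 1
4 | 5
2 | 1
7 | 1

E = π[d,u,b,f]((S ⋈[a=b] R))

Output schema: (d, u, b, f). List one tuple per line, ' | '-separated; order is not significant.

Per-node cardinality:
  S → 5
  R → 3
  (S ⋈[a=b] R) → 3
  π[d,u,b,f]((S ⋈[a=b] R)) → 3

== RESULT ==
d | u | b | f
1 | p | 7 | 2
1 | s | 2 | 1
1 | t | 7 | 5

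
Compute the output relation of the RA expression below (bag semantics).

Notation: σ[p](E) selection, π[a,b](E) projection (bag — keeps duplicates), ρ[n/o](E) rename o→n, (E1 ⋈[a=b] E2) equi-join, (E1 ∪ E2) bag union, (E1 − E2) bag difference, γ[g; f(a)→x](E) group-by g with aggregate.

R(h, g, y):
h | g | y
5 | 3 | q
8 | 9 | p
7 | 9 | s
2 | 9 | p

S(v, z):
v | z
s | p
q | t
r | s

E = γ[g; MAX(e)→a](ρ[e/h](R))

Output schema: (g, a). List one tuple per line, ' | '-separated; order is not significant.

Row counts bottom-up:
  R → 4
  ρ[e/h](R) → 4
  γ[g; MAX(e)→a](ρ[e/h](R)) → 2

== RESULT ==
g | a
3 | 5
9 | 8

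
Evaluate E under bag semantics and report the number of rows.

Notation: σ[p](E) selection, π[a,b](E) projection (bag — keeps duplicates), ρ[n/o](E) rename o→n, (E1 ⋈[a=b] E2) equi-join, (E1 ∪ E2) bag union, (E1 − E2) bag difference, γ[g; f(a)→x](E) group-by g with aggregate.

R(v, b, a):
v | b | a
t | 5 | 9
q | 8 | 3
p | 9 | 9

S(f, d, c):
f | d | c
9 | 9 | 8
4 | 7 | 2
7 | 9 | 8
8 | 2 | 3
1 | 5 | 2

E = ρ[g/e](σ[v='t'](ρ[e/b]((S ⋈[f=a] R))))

Per-node cardinality:
  S → 5
  R → 3
  (S ⋈[f=a] R) → 2
  ρ[e/b]((S ⋈[f=a] R)) → 2
  σ[v='t'](ρ[e/b]((S ⋈[f=a] R))) → 1
  ρ[g/e](σ[v='t'](ρ[e/b]((S ⋈[f=a] R)))) → 1

|E| = 1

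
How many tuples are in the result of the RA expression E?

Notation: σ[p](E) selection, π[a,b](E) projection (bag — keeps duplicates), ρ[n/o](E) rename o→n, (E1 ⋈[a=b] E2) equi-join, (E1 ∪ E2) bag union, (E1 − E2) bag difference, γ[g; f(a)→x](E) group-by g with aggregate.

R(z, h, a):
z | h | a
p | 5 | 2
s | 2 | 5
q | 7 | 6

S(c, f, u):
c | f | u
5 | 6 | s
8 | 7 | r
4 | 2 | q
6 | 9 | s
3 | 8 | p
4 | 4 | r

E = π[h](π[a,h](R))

Subexpression sizes:
  R → 3
  π[a,h](R) → 3
  π[h](π[a,h](R)) → 3

|E| = 3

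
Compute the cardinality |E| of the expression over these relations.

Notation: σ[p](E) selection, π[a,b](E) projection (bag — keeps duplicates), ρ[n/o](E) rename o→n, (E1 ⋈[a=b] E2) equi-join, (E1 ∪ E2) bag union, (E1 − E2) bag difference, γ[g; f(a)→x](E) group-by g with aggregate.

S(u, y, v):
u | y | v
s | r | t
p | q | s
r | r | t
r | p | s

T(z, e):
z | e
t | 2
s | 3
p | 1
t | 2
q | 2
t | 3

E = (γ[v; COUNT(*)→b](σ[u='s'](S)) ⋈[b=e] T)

Row counts bottom-up:
  S → 4
  σ[u='s'](S) → 1
  γ[v; COUNT(*)→b](σ[u='s'](S)) → 1
  T → 6
  (γ[v; COUNT(*)→b](σ[u='s'](S)) ⋈[b=e] T) → 1

|E| = 1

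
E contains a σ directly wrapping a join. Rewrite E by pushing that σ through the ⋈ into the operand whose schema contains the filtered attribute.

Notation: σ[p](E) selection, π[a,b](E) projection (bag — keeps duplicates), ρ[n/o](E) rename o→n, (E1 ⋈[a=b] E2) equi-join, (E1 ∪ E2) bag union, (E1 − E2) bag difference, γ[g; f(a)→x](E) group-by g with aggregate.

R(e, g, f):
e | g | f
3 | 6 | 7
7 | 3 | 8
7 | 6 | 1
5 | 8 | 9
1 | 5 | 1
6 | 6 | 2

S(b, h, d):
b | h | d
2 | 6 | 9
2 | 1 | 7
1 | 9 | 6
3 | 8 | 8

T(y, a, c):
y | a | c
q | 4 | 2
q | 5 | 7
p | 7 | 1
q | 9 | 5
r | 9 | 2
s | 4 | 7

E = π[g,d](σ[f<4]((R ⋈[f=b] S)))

σ filters on f, owned by the left side.
E' = π[g,d]((σ[f<4](R) ⋈[f=b] S))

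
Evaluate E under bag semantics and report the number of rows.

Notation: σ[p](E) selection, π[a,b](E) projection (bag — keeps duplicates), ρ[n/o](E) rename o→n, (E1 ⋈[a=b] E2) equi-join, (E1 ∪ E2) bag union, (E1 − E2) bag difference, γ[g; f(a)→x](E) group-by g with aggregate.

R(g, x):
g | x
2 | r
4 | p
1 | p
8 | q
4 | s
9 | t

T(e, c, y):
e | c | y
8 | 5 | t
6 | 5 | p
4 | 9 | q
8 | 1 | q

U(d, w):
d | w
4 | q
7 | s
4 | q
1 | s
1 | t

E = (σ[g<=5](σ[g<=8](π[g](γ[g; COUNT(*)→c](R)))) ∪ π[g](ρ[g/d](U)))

Per-node cardinality:
  R → 6
  γ[g; COUNT(*)→c](R) → 5
  π[g](γ[g; COUNT(*)→c](R)) → 5
  σ[g<=8](π[g](γ[g; COUNT(*)→c](R))) → 4
  σ[g<=5](σ[g<=8](π[g](γ[g; COUNT(*)→c](R)))) → 3
  U → 5
  ρ[g/d](U) → 5
  π[g](ρ[g/d](U)) → 5
  (σ[g<=5](σ[g<=8](π[g](γ[g; COUNT(*)→c](R)))) ∪ π[g](ρ[g/d](U))) → 8

|E| = 8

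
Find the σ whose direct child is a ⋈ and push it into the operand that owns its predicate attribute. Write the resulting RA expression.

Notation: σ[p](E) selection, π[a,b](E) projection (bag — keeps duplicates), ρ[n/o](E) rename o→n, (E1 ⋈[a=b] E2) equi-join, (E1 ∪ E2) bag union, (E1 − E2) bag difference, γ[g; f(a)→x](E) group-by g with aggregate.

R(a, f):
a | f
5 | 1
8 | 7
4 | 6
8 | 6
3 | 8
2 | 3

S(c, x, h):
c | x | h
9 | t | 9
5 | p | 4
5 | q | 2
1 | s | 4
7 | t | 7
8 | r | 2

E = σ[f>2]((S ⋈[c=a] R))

σ filters on f, owned by the right side.
E' = (S ⋈[c=a] σ[f>2](R))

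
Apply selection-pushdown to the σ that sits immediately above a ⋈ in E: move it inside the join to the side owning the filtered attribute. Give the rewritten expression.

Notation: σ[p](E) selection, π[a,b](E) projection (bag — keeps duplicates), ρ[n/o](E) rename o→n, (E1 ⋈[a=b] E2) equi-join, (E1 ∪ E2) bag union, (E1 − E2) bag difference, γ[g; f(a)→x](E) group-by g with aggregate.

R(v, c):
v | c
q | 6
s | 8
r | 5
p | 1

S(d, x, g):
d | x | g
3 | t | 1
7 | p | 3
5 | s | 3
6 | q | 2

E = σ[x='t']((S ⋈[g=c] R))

σ filters on x, owned by the left side.
E' = (σ[x='t'](S) ⋈[g=c] R)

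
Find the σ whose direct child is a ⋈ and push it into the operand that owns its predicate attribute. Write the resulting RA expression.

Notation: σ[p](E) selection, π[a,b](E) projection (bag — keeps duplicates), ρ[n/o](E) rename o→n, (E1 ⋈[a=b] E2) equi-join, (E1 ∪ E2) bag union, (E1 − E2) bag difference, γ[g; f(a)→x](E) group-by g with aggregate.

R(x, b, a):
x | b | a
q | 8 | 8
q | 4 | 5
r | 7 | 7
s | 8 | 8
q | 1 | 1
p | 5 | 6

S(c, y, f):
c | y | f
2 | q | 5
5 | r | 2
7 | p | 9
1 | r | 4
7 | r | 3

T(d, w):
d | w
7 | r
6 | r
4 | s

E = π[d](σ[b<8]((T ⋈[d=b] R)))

σ filters on b, owned by the right side.
E' = π[d]((T ⋈[d=b] σ[b<8](R)))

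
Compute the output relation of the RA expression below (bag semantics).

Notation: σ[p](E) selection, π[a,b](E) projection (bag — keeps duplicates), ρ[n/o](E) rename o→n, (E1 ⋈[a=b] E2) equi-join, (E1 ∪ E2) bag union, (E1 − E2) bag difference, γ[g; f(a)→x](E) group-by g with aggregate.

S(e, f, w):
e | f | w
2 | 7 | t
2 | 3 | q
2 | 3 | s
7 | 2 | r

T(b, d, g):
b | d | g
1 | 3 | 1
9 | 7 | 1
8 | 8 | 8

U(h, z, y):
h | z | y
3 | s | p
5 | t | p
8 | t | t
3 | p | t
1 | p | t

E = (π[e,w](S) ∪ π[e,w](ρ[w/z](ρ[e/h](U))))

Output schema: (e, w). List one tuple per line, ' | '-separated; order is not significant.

Row counts bottom-up:
  S → 4
  π[e,w](S) → 4
  U → 5
  ρ[e/h](U) → 5
  ρ[w/z](ρ[e/h](U)) → 5
  π[e,w](ρ[w/z](ρ[e/h](U))) → 5
  (π[e,w](S) ∪ π[e,w](ρ[w/z](ρ[e/h](U)))) → 9

== RESULT ==
e | w
1 | p
2 | q
2 | s
2 | t
3 | p
3 | s
5 | t
7 | r
8 | t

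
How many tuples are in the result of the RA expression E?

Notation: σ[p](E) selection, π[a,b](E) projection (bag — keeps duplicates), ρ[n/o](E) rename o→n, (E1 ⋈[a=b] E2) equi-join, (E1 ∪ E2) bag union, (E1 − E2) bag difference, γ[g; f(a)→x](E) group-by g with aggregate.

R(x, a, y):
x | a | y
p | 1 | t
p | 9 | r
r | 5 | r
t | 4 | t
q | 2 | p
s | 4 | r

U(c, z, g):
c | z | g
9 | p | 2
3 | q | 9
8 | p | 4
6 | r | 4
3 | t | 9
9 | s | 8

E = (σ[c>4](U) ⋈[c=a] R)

Per-node cardinality:
  U → 6
  σ[c>4](U) → 4
  R → 6
  (σ[c>4](U) ⋈[c=a] R) → 2

|E| = 2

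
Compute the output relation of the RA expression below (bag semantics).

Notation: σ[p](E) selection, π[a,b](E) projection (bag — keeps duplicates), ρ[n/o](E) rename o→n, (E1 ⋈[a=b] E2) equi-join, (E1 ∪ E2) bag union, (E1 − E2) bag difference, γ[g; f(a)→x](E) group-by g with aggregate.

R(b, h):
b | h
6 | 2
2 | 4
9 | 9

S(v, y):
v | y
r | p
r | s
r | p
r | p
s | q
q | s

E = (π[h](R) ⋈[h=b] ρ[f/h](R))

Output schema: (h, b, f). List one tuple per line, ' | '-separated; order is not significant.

Per-node cardinality:
  R → 3
  π[h](R) → 3
  R → 3
  ρ[f/h](R) → 3
  (π[h](R) ⋈[h=b] ρ[f/h](R)) → 2

== RESULT ==
h | b | f
2 | 2 | 4
9 | 9 | 9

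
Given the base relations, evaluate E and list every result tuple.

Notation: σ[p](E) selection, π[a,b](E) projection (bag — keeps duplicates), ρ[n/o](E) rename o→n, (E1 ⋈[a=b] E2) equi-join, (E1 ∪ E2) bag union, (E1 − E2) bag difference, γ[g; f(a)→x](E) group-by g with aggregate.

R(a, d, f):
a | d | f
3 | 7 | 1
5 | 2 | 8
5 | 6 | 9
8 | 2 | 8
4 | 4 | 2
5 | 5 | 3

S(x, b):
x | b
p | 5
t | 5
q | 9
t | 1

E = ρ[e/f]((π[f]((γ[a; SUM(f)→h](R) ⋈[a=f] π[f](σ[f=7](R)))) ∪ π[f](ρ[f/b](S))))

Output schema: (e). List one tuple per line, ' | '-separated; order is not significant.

Stepwise |·|:
  R → 6
  γ[a; SUM(f)→h](R) → 4
  R → 6
  σ[f=7](R) → 0
  π[f](σ[f=7](R)) → 0
  (γ[a; SUM(f)→h](R) ⋈[a=f] π[f](σ[f=7](R))) → 0
  π[f]((γ[a; SUM(f)→h](R) ⋈[a=f] π[f](σ[f=7](R)))) → 0
  S → 4
  ρ[f/b](S) → 4
  π[f](ρ[f/b](S)) → 4
  (π[f]((γ[a; SUM(f)→h](R) ⋈[a=f] π[f](σ[f=7](R)))) ∪ π[f](ρ[f/b](S))) → 4
  ρ[e/f]((π[f]((γ[a; SUM(f)→h](R) ⋈[a=f] π[f](σ[f=7](R)))) ∪ π[f](ρ[f/b](S)))) → 4

== RESULT ==
e
1
5
5
9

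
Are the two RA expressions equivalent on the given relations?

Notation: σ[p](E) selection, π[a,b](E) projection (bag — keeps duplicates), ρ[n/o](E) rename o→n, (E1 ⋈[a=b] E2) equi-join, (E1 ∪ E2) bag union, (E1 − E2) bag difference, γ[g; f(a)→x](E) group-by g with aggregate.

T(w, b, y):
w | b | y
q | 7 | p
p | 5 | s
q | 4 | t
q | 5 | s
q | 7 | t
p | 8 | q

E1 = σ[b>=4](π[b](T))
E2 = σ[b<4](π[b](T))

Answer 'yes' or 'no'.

E1 subexpression sizes:
  T → 6
  π[b](T) → 6
  σ[b>=4](π[b](T)) → 6
E2 subexpression sizes:
  T → 6
  π[b](T) → 6
  σ[b<4](π[b](T)) → 0

E1 result:
b
4
5
5
7
7
8
E2 result:
b
(0 rows)
Witness: (7,) appears 2× in E1 but 0× in E2.

no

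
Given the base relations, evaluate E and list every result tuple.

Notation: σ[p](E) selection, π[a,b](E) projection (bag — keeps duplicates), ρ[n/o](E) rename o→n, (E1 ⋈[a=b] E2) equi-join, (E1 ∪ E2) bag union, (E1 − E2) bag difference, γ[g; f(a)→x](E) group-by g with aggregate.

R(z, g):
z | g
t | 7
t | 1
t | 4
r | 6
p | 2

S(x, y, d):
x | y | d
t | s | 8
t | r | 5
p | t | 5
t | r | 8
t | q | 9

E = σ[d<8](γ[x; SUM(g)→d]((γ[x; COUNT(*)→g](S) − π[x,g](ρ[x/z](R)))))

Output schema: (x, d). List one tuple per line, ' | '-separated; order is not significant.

Row counts bottom-up:
  S → 5
  γ[x; COUNT(*)→g](S) → 2
  R → 5
  ρ[x/z](R) → 5
  π[x,g](ρ[x/z](R)) → 5
  (γ[x; COUNT(*)→g](S) − π[x,g](ρ[x/z](R))) → 1
  γ[x; SUM(g)→d]((γ[x; COUNT(*)→g](S) − π[x,g](ρ[x/z](R)))) → 1
  σ[d<8](γ[x; SUM(g)→d]((γ[x; COUNT(*)→g](S) − π[x,g](ρ[x/z](R))))) → 1

== RESULT ==
x | d
p | 1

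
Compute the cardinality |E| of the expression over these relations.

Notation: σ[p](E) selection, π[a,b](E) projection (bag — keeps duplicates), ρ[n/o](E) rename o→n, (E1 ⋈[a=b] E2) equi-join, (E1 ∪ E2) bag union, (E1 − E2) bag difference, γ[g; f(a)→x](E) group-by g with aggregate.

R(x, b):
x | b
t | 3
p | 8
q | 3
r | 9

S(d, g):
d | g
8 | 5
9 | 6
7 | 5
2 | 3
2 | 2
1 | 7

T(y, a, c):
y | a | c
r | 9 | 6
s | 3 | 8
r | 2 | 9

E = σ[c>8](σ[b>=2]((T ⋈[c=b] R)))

Subexpression sizes:
  T → 3
  R → 4
  (T ⋈[c=b] R) → 2
  σ[b>=2]((T ⋈[c=b] R)) → 2
  σ[c>8](σ[b>=2]((T ⋈[c=b] R))) → 1

|E| = 1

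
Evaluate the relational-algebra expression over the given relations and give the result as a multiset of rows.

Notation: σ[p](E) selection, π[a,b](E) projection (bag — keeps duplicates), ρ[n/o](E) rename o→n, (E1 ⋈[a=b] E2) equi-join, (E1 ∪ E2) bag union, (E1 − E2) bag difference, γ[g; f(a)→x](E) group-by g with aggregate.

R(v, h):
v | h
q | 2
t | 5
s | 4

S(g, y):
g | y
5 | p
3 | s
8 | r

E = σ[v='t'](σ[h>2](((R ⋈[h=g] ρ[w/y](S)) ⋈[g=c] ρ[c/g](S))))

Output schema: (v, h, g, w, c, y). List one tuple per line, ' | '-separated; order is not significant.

Row counts bottom-up:
  R → 3
  S → 3
  ρ[w/y](S) → 3
  (R ⋈[h=g] ρ[w/y](S)) → 1
  S → 3
  ρ[c/g](S) → 3
  ((R ⋈[h=g] ρ[w/y](S)) ⋈[g=c] ρ[c/g](S)) → 1
  σ[h>2](((R ⋈[h=g] ρ[w/y](S)) ⋈[g=c] ρ[c/g](S))) → 1
  σ[v='t'](σ[h>2](((R ⋈[h=g] ρ[w/y](S)) ⋈[g=c] ρ[c/g](S)))) → 1

== RESULT ==
v | h | g | w | c | y
t | 5 | 5 | p | 5 | p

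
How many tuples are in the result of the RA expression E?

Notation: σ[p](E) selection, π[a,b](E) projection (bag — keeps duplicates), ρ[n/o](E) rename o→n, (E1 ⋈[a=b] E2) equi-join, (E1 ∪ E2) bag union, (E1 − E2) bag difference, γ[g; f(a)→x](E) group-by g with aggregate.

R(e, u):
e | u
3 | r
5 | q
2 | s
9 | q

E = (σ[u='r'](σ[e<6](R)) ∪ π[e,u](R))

Per-node cardinality:
  R → 4
  σ[e<6](R) → 3
  σ[u='r'](σ[e<6](R)) → 1
  R → 4
  π[e,u](R) → 4
  (σ[u='r'](σ[e<6](R)) ∪ π[e,u](R)) → 5

|E| = 5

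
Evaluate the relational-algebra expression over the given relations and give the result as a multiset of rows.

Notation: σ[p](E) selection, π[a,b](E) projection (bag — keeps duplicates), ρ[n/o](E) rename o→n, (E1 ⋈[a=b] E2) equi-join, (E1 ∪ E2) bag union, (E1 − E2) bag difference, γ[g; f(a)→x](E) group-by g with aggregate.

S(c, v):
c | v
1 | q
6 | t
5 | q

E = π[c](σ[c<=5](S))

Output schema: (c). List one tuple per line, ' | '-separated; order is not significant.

Subexpression sizes:
  S → 3
  σ[c<=5](S) → 2
  π[c](σ[c<=5](S)) → 2

== RESULT ==
c
1
5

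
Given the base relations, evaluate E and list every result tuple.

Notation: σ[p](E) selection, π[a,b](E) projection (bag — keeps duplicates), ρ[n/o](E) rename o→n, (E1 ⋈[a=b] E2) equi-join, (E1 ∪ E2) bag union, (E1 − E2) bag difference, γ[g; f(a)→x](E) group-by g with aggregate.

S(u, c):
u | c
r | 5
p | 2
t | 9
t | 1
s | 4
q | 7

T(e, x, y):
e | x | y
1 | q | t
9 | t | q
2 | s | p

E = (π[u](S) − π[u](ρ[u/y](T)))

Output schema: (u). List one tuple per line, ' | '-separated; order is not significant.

Stepwise |·|:
  S → 6
  π[u](S) → 6
  T → 3
  ρ[u/y](T) → 3
  π[u](ρ[u/y](T)) → 3
  (π[u](S) − π[u](ρ[u/y](T))) → 3

== RESULT ==
u
r
s
t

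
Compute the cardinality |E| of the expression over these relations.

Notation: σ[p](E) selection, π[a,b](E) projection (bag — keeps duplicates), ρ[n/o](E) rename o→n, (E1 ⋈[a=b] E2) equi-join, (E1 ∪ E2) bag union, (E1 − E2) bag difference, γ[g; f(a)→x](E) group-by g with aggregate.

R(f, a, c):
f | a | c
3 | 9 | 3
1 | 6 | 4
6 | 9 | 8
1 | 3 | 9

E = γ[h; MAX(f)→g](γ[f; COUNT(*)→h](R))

Subexpression sizes:
  R → 4
  γ[f; COUNT(*)→h](R) → 3
  γ[h; MAX(f)→g](γ[f; COUNT(*)→h](R)) → 2

|E| = 2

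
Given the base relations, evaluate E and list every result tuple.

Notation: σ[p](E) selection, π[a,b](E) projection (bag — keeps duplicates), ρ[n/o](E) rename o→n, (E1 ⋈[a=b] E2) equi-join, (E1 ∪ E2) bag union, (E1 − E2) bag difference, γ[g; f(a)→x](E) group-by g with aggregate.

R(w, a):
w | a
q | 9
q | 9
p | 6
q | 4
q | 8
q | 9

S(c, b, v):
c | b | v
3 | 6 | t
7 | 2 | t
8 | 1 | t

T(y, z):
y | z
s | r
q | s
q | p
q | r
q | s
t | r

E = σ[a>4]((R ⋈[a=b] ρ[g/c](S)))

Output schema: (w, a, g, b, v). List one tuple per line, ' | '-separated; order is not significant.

Stepwise |·|:
  R → 6
  S → 3
  ρ[g/c](S) → 3
  (R ⋈[a=b] ρ[g/c](S)) → 1
  σ[a>4]((R ⋈[a=b] ρ[g/c](S))) → 1

== RESULT ==
w | a | g | b | v
p | 6 | 3 | 6 | t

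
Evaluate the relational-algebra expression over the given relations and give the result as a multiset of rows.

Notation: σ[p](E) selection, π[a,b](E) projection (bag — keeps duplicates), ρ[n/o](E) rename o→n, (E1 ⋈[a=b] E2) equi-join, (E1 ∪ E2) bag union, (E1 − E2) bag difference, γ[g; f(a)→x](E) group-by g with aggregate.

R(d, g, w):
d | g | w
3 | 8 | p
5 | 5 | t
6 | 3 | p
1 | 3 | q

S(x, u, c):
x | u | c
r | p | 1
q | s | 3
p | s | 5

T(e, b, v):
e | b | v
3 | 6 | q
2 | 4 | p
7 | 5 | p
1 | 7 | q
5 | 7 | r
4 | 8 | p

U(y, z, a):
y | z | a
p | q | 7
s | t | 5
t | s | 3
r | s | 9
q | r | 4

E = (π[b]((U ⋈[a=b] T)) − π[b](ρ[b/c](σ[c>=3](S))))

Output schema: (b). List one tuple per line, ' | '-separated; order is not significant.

Per-node cardinality:
  U → 5
  T → 6
  (U ⋈[a=b] T) → 4
  π[b]((U ⋈[a=b] T)) → 4
  S → 3
  σ[c>=3](S) → 2
  ρ[b/c](σ[c>=3](S)) → 2
  π[b](ρ[b/c](σ[c>=3](S))) → 2
  (π[b]((U ⋈[a=b] T)) − π[b](ρ[b/c](σ[c>=3](S)))) → 3

== RESULT ==
b
4
7
7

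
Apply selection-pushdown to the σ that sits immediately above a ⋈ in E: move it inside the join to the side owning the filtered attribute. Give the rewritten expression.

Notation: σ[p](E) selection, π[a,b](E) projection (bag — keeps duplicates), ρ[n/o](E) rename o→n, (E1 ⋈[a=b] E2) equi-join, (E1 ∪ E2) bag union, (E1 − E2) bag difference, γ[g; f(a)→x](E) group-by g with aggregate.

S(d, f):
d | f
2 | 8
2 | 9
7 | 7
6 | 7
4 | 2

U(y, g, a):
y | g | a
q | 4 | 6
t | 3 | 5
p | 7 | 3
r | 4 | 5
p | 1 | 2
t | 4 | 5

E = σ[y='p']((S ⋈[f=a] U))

σ filters on y, owned by the right side.
E' = (S ⋈[f=a] σ[y='p'](U))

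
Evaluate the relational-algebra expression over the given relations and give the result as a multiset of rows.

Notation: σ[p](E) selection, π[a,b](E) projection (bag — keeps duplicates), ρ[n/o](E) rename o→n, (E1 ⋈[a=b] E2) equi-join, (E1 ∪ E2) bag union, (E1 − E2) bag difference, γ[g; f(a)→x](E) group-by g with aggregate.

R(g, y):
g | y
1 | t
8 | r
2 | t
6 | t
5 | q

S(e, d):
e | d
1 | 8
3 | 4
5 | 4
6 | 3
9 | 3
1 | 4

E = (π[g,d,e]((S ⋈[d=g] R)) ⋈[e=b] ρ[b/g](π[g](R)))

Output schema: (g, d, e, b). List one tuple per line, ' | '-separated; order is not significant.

Stepwise |·|:
  S → 6
  R → 5
  (S ⋈[d=g] R) → 1
  π[g,d,e]((S ⋈[d=g] R)) → 1
  R → 5
  π[g](R) → 5
  ρ[b/g](π[g](R)) → 5
  (π[g,d,e]((S ⋈[d=g] R)) ⋈[e=b] ρ[b/g](π[g](R))) → 1

== RESULT ==
g | d | e | b
8 | 8 | 1 | 1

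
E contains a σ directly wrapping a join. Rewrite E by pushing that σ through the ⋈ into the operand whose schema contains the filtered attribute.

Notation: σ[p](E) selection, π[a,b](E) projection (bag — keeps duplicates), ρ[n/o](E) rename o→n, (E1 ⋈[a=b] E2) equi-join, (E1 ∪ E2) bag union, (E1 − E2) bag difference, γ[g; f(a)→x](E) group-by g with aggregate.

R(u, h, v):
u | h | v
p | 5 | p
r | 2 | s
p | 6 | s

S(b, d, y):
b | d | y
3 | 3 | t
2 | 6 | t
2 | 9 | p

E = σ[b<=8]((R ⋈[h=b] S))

σ filters on b, owned by the right side.
E' = (R ⋈[h=b] σ[b<=8](S))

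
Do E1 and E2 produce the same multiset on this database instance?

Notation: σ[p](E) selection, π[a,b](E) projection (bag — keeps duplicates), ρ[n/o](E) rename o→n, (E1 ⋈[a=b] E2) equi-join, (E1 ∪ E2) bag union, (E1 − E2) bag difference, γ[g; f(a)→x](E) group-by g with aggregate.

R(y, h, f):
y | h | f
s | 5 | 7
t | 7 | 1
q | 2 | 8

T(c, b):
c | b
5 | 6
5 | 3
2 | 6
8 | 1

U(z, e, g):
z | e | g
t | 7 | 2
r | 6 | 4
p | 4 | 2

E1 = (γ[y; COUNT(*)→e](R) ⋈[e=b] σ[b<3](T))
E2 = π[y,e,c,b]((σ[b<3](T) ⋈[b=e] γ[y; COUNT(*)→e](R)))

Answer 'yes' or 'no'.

E1 subexpression sizes:
  R → 3
  γ[y; COUNT(*)→e](R) → 3
  T → 4
  σ[b<3](T) → 1
  (γ[y; COUNT(*)→e](R) ⋈[e=b] σ[b<3](T)) → 3
E2 subexpression sizes:
  T → 4
  σ[b<3](T) → 1
  R → 3
  γ[y; COUNT(*)→e](R) → 3
  (σ[b<3](T) ⋈[b=e] γ[y; COUNT(*)→e](R)) → 3
  π[y,e,c,b]((σ[b<3](T) ⋈[b=e] γ[y; COUNT(*)→e](R))) → 3

E1 and E2 produce the same multiset:
y | e | c | b
q | 1 | 8 | 1
s | 1 | 8 | 1
t | 1 | 8 | 1

yes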